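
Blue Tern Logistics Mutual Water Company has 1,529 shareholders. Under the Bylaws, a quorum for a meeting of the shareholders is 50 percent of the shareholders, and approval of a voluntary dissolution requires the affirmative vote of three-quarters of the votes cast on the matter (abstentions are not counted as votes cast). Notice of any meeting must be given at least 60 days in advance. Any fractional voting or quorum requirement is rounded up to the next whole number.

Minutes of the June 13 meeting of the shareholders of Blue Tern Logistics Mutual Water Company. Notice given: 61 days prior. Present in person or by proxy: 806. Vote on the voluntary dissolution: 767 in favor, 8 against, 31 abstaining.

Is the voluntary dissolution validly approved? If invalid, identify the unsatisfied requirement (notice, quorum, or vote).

Notice: 61 days given; 60 required. Satisfied.
Quorum: 50% of 1,529 = 764.50, rounded up to 765; 806 present. Satisfied.
Vote: requires three-fourths of the votes cast (806 − 31 abstaining = 775); 3/4 of 775 = 581.25, rounded up to 582, so 582 needed; 767 in favor. Satisfied.

Valid — all requirements satisfied.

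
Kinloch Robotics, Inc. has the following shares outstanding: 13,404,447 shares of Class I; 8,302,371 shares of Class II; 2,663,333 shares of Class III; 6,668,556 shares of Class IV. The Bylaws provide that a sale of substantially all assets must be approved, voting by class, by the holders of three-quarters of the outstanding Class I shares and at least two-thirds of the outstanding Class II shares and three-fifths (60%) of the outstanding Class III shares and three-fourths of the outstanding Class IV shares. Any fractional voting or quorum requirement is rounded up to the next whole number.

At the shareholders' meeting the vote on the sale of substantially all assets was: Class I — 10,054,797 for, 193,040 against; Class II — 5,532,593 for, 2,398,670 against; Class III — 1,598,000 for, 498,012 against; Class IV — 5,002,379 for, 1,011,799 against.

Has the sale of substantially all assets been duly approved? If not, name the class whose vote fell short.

Not approved — the Class II shares did not give the required vote.

Class I: 3/4 of 13404447 = 10053335.25, rounded up to 10053336; 10,053,336 required, 10,054,797 in favor — approved.
Class II: 2/3 of 8302371 = 5534914; 5,534,914 required, 5,532,593 in favor — not approved.
Class III: 3/5 of 2663333 = 1597999.80, rounded up to 1598000; 1,598,000 required, 1,598,000 in favor — approved.
Class IV: 3/4 of 6668556 = 5001417; 5,001,417 required, 5,002,379 in favor — approved.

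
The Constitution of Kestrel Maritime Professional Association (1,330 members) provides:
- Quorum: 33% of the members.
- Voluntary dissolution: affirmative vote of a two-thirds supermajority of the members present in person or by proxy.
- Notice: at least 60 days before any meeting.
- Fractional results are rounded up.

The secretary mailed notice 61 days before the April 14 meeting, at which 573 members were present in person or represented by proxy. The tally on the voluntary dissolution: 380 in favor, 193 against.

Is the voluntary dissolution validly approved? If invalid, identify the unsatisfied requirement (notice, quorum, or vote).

Notice: 61 days given; 60 required. Satisfied.
Quorum: 33% of 1,330 = 438.90, rounded up to 439; 573 present. Satisfied.
Vote: requires two-thirds of those present (573); 2/3 of 573 = 382, so 382 needed; 380 in favor. Not satisfied.

Invalid — vote requirement not satisfied.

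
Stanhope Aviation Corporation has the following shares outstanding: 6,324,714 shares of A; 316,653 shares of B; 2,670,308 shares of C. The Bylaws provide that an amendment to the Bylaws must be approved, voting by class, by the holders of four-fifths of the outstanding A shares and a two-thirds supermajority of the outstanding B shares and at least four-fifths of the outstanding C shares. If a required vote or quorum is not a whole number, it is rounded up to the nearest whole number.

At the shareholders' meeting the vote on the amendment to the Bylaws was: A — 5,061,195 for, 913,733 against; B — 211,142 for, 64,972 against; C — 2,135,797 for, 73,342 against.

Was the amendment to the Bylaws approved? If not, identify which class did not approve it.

Not approved — the C shares did not give the required vote.

A: 4/5 of 6324714 = 5059771.20, rounded up to 5059772; 5,059,772 required, 5,061,195 in favor — approved.
B: 2/3 of 316653 = 211102; 211,102 required, 211,142 in favor — approved.
C: 4/5 of 2670308 = 2136246.40, rounded up to 2136247; 2,136,247 required, 2,135,797 in favor — not approved.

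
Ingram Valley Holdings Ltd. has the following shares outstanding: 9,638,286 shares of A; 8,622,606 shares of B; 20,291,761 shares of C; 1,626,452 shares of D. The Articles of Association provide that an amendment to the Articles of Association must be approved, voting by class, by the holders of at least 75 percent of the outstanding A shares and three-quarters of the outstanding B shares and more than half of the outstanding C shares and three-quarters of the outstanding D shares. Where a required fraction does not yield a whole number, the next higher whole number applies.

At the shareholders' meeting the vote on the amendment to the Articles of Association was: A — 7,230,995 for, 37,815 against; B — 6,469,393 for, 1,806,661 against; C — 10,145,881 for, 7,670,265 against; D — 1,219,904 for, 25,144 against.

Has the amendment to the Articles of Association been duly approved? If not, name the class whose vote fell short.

Approved — every class gave the required vote.

A: 3/4 of 9638286 = 7228714.50, rounded up to 7228715; 7,228,715 required, 7,230,995 in favor — approved.
B: 3/4 of 8622606 = 6466954.50, rounded up to 6466955; 6,466,955 required, 6,469,393 in favor — approved.
C: a majority of 20291761 is 10145881; 10,145,881 required, 10,145,881 in favor — approved.
D: 3/4 of 1626452 = 1219839; 1,219,839 required, 1,219,904 in favor — approved.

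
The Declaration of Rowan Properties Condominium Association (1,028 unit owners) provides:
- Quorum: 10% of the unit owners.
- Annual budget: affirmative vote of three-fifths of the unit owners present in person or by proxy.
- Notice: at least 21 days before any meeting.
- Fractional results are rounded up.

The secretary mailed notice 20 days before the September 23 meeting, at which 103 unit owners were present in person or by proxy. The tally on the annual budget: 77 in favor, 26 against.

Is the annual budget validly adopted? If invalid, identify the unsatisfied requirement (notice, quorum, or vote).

Notice: 20 days given; 21 required. Not satisfied.
Quorum: 10% of 1,028 = 102.80, rounded up to 103; 103 present. Satisfied.
Vote: requires three-fifths of those present (103); 3/5 of 103 = 61.80, rounded up to 62, so 62 needed; 77 in favor. Satisfied.

Invalid — notice requirement not satisfied.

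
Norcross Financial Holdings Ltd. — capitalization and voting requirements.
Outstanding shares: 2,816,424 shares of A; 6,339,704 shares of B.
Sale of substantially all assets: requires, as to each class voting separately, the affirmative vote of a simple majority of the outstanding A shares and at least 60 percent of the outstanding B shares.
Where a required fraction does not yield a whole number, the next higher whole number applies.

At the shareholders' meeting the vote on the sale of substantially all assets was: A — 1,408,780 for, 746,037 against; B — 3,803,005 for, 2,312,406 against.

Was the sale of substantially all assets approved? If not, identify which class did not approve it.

Not approved — the B shares did not give the required vote.

A: a majority of 2816424 is 1408213; 1,408,213 required, 1,408,780 in favor — approved.
B: 3/5 of 6339704 = 3803822.40, rounded up to 3803823; 3,803,823 required, 3,803,005 in favor — not approved.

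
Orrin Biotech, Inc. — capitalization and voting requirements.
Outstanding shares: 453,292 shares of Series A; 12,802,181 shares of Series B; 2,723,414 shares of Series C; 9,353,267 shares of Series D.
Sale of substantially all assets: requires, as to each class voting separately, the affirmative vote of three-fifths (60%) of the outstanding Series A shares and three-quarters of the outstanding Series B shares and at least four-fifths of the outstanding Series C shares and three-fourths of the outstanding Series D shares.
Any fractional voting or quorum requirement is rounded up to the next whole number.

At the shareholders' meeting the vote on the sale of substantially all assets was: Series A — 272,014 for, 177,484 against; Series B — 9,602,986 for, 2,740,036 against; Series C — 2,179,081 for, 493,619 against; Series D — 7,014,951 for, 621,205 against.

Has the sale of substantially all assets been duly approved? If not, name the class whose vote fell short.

Approved — every class gave the required vote.

Series A: 3/5 of 453292 = 271975.20, rounded up to 271976; 271,976 required, 272,014 in favor — approved.
Series B: 3/4 of 12802181 = 9601635.75, rounded up to 9601636; 9,601,636 required, 9,602,986 in favor — approved.
Series C: 4/5 of 2723414 = 2178731.20, rounded up to 2178732; 2,178,732 required, 2,179,081 in favor — approved.
Series D: 3/4 of 9353267 = 7014950.25, rounded up to 7014951; 7,014,951 required, 7,014,951 in favor — approved.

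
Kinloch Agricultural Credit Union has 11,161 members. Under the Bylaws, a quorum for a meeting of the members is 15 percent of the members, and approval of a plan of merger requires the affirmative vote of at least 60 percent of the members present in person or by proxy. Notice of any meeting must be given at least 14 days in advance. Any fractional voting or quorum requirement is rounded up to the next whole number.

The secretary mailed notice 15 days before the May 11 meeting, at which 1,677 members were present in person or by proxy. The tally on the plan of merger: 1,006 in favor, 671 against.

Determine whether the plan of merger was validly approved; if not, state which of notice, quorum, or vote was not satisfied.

Invalid — vote requirement not satisfied.

Notice: 15 days given; 14 required. Satisfied.
Quorum: 15% of 11,161 = 1,674.15, rounded up to 1,675; 1,677 present. Satisfied.
Vote: requires three-fifths of those present (1,677); 3/5 of 1677 = 1006.20, rounded up to 1007, so 1,007 needed; 1,006 in favor. Not satisfied.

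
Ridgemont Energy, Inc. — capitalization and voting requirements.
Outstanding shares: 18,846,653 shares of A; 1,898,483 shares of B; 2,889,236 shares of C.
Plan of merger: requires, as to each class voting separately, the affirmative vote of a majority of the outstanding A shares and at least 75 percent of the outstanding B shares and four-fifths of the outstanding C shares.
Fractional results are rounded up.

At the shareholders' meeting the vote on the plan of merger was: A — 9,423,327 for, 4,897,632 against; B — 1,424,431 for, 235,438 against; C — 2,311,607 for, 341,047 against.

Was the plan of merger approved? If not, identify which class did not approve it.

A: a majority of 18846653 is 9423327; 9,423,327 required, 9,423,327 in favor — approved.
B: 3/4 of 1898483 = 1423862.25, rounded up to 1423863; 1,423,863 required, 1,424,431 in favor — approved.
C: 4/5 of 2889236 = 2311388.80, rounded up to 2311389; 2,311,389 required, 2,311,607 in favor — approved.

Approved — every class gave the required vote.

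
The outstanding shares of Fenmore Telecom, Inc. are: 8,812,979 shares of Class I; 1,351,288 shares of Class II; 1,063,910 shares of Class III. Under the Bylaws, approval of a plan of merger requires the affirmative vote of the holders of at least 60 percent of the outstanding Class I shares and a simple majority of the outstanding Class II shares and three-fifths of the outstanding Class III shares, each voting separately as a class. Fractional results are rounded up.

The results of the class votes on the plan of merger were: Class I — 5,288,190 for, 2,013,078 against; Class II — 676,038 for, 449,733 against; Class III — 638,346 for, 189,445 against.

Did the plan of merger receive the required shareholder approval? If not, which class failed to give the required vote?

Class I: 3/5 of 8812979 = 5287787.40, rounded up to 5287788; 5,287,788 required, 5,288,190 in favor — approved.
Class II: a majority of 1351288 is 675645; 675,645 required, 676,038 in favor — approved.
Class III: 3/5 of 1063910 = 638346; 638,346 required, 638,346 in favor — approved.

Approved — every class gave the required vote.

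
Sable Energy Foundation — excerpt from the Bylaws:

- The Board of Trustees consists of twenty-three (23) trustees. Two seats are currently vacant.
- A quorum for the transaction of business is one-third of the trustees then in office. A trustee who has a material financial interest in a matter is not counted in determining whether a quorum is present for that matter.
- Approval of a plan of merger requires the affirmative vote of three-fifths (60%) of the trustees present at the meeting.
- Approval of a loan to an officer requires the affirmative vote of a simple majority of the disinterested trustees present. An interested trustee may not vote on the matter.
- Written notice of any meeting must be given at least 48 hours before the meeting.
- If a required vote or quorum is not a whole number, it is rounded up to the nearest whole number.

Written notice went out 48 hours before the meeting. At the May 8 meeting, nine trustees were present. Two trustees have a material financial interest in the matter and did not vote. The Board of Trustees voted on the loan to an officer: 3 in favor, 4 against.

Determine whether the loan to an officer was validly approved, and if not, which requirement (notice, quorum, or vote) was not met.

Notice: 48 hours given; 48 required (48 ≥ 48). Satisfied.
Quorum: 9 present, but the 2 interested trustees do not count, leaving 7. Quorum is 7. Satisfied.
Vote: the loan to an officer requires a majority of the disinterested trustees present (9 − 2 = 7). A majority of 7 is 4, so 4 affirmative votes are needed; 3 voted in favor. Not satisfied.

Invalid — vote requirement not satisfied.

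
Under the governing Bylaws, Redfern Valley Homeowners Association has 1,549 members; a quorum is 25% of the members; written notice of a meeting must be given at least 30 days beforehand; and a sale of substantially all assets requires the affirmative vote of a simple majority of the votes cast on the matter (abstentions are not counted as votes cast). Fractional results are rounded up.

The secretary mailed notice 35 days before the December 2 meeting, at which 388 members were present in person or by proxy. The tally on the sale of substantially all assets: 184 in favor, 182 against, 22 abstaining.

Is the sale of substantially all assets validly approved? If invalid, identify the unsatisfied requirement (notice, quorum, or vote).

Valid — all requirements satisfied.

Notice: 35 days given; 30 required. Satisfied.
Quorum: 25% of 1,549 = 387.25, rounded up to 388; 388 present. Satisfied.
Vote: requires a majority of the votes cast (388 − 22 abstaining = 366); a majority of 366 is 184, so 184 needed; 184 in favor. Satisfied.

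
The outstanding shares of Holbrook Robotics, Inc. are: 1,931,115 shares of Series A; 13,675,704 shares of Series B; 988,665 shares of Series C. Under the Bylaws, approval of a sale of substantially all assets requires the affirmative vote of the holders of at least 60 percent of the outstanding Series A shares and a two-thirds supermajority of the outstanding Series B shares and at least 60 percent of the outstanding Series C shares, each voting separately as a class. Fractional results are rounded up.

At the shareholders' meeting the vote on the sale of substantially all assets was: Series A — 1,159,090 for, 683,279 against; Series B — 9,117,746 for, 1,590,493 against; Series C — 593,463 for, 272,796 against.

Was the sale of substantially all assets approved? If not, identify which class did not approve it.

Approved — every class gave the required vote.

Series A: 3/5 of 1931115 = 1158669; 1,158,669 required, 1,159,090 in favor — approved.
Series B: 2/3 of 13675704 = 9117136; 9,117,136 required, 9,117,746 in favor — approved.
Series C: 3/5 of 988665 = 593199; 593,199 required, 593,463 in favor — approved.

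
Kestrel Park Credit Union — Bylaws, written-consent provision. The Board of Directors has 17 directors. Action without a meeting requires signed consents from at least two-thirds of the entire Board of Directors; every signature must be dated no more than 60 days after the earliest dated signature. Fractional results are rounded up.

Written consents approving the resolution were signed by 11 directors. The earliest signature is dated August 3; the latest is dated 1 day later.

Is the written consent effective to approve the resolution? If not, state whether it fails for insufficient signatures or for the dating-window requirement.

Signatures required: at least two-thirds of 17 — 2/3 of 17 = 11.33, rounded up to 12, so 12 needed; 11 signed. Insufficient.
Dating window: the latest signature is 1 day after the earliest; the limit is 60 days. Within the window.

Not effective — insufficient signatures.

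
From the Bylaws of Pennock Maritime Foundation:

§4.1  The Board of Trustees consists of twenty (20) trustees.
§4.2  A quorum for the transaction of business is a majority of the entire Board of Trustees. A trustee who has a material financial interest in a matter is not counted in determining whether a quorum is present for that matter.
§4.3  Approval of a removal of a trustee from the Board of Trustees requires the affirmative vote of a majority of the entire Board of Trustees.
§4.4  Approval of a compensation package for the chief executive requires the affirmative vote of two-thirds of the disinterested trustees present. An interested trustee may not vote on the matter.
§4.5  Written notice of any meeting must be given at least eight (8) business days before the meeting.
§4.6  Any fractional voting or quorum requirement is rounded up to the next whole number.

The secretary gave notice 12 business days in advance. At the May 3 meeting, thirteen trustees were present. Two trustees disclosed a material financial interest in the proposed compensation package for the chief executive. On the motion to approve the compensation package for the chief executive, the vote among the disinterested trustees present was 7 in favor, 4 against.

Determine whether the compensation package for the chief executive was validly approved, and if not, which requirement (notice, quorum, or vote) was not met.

Invalid — vote requirement not satisfied.

Notice: 12 business days given; 8 required (12 ≥ 8). Satisfied.
Quorum: 13 present, but the 2 interested trustees do not count, leaving 11. Quorum is 11. Satisfied.
Vote: the compensation package for the chief executive requires two-thirds of the disinterested trustees present (13 − 2 = 11). 2/3 of 11 = 7.33, rounded up to 8, so 8 affirmative votes are needed; 7 voted in favor. Not satisfied.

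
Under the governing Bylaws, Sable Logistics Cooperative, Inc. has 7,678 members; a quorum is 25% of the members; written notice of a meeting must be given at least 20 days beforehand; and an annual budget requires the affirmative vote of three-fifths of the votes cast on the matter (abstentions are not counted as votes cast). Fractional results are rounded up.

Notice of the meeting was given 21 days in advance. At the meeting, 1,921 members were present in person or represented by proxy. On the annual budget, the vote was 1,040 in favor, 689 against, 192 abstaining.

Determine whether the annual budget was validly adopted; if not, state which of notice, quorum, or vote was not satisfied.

Notice: 21 days given; 20 required. Satisfied.
Quorum: 25% of 7,678 = 1,919.50, rounded up to 1,920; 1,921 present. Satisfied.
Vote: requires three-fifths of the votes cast (1,921 − 192 abstaining = 1,729); 3/5 of 1729 = 1037.40, rounded up to 1038, so 1,038 needed; 1,040 in favor. Satisfied.

Valid — all requirements satisfied.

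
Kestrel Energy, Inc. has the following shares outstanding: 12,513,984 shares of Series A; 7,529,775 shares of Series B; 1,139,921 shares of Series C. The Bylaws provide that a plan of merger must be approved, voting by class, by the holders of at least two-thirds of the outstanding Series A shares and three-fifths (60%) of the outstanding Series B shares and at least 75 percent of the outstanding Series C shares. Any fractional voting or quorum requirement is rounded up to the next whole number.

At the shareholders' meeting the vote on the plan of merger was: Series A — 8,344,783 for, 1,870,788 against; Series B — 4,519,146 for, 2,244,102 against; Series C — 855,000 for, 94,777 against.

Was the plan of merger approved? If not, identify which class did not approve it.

Series A: 2/3 of 12513984 = 8342656; 8,342,656 required, 8,344,783 in favor — approved.
Series B: 3/5 of 7529775 = 4517865; 4,517,865 required, 4,519,146 in favor — approved.
Series C: 3/4 of 1139921 = 854940.75, rounded up to 854941; 854,941 required, 855,000 in favor — approved.

Approved — every class gave the required vote.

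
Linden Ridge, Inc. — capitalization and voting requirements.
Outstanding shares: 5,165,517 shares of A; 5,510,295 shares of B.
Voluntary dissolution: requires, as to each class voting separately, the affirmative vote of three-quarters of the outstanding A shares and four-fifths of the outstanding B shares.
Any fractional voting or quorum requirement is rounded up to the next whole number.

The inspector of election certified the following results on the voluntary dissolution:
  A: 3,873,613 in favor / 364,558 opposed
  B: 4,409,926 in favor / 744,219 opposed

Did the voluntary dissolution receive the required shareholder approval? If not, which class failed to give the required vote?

Not approved — the A shares did not give the required vote.

A: 3/4 of 5165517 = 3874137.75, rounded up to 3874138; 3,874,138 required, 3,873,613 in favor — not approved.
B: 4/5 of 5510295 = 4408236; 4,408,236 required, 4,409,926 in favor — approved.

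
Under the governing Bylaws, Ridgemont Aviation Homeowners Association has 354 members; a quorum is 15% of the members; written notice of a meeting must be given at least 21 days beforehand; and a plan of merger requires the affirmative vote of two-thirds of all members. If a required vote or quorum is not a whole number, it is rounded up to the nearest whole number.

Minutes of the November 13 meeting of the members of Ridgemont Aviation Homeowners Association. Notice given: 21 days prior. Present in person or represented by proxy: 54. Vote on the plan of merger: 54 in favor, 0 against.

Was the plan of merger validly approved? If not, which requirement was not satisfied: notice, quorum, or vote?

Invalid — vote requirement not satisfied.

Notice: 21 days given; 21 required. Satisfied.
Quorum: 15% of 354 = 53.10, rounded up to 54; 54 present. Satisfied.
Vote: requires two-thirds of all members (354); 2/3 of 354 = 236, so 236 needed; 54 in favor. Not satisfied.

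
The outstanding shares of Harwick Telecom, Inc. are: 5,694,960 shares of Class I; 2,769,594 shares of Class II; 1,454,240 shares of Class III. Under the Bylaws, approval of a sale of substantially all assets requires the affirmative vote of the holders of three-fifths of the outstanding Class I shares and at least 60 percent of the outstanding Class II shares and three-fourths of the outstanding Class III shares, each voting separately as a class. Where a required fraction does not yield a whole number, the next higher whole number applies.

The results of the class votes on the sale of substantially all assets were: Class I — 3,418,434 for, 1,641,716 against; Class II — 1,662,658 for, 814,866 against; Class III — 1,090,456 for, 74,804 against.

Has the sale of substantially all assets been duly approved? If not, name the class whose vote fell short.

Not approved — the Class III shares did not give the required vote.

Class I: 3/5 of 5694960 = 3416976; 3,416,976 required, 3,418,434 in favor — approved.
Class II: 3/5 of 2769594 = 1661756.40, rounded up to 1661757; 1,661,757 required, 1,662,658 in favor — approved.
Class III: 3/4 of 1454240 = 1090680; 1,090,680 required, 1,090,456 in favor — not approved.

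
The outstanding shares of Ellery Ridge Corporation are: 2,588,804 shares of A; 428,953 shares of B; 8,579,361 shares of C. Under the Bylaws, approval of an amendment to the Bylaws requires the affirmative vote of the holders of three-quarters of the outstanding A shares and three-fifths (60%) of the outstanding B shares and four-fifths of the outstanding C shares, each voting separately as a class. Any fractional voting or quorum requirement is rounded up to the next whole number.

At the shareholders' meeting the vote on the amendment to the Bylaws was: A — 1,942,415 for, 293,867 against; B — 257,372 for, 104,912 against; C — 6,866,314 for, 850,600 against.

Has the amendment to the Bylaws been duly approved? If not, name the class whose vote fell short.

A: 3/4 of 2588804 = 1941603; 1,941,603 required, 1,942,415 in favor — approved.
B: 3/5 of 428953 = 257371.80, rounded up to 257372; 257,372 required, 257,372 in favor — approved.
C: 4/5 of 8579361 = 6863488.80, rounded up to 6863489; 6,863,489 required, 6,866,314 in favor — approved.

Approved — every class gave the required vote.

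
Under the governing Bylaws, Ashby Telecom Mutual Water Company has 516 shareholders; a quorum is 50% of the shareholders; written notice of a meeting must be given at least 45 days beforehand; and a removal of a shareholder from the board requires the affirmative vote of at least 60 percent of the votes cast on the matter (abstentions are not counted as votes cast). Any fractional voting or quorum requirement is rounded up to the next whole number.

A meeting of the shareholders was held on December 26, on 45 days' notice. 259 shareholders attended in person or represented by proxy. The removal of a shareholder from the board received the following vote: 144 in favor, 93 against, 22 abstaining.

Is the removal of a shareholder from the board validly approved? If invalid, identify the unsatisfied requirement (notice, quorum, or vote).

Valid — all requirements satisfied.

Notice: 45 days given; 45 required. Satisfied.
Quorum: 50% of 516 = 258; 259 present. Satisfied.
Vote: requires three-fifths of the votes cast (259 − 22 abstaining = 237); 3/5 of 237 = 142.20, rounded up to 143, so 143 needed; 144 in favor. Satisfied.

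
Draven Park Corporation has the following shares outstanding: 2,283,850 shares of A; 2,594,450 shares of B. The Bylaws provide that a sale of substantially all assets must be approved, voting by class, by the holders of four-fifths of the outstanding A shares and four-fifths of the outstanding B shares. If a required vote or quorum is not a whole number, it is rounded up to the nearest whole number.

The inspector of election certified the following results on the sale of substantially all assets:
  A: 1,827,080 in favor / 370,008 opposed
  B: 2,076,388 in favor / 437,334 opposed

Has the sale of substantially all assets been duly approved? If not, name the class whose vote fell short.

A: 4/5 of 2283850 = 1827080; 1,827,080 required, 1,827,080 in favor — approved.
B: 4/5 of 2594450 = 2075560; 2,075,560 required, 2,076,388 in favor — approved.

Approved — every class gave the required vote.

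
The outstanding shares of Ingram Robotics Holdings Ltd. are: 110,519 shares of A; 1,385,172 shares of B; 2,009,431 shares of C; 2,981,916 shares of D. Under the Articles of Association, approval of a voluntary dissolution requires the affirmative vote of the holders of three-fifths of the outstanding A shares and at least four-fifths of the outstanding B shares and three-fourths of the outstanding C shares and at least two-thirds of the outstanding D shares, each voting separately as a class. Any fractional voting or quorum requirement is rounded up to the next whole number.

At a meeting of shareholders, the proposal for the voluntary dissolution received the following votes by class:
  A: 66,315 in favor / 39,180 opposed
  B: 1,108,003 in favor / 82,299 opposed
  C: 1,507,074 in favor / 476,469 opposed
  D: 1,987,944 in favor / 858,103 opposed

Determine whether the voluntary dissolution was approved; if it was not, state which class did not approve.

Not approved — the B shares did not give the required vote.

A: 3/5 of 110519 = 66311.40, rounded up to 66312; 66,312 required, 66,315 in favor — approved.
B: 4/5 of 1385172 = 1108137.60, rounded up to 1108138; 1,108,138 required, 1,108,003 in favor — not approved.
C: 3/4 of 2009431 = 1507073.25, rounded up to 1507074; 1,507,074 required, 1,507,074 in favor — approved.
D: 2/3 of 2981916 = 1987944; 1,987,944 required, 1,987,944 in favor — approved.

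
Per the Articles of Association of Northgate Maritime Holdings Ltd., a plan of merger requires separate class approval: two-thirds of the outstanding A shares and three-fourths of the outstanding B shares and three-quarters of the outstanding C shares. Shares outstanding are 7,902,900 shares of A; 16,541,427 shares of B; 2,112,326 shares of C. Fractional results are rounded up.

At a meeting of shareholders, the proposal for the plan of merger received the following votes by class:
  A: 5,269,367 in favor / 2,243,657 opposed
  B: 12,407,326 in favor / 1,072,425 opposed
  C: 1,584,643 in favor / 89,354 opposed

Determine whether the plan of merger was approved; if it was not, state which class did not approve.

A: 2/3 of 7902900 = 5268600; 5,268,600 required, 5,269,367 in favor — approved.
B: 3/4 of 16541427 = 12406070.25, rounded up to 12406071; 12,406,071 required, 12,407,326 in favor — approved.
C: 3/4 of 2112326 = 1584244.50, rounded up to 1584245; 1,584,245 required, 1,584,643 in favor — approved.

Approved — every class gave the required vote.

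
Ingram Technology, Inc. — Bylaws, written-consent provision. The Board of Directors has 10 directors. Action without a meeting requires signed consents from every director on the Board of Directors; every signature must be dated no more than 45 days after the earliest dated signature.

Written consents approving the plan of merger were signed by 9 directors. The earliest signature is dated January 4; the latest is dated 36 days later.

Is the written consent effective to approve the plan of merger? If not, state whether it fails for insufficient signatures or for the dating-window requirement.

Not effective — insufficient signatures.

Signatures required: the unanimous vote of 10 — unanimous means all 10, so 10 needed; 9 signed. Insufficient.
Dating window: the latest signature is 36 days after the earliest; the limit is 45 days. Within the window.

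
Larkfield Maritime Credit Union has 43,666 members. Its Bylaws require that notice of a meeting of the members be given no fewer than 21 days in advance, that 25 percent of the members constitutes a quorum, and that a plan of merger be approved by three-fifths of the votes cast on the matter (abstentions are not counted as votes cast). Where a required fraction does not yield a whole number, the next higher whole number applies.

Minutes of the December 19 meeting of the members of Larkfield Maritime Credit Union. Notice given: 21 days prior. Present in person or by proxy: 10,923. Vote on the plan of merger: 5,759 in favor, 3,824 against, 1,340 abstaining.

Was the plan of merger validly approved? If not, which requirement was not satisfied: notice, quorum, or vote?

Valid — all requirements satisfied.

Notice: 21 days given; 21 required. Satisfied.
Quorum: 25% of 43,666 = 10,916.50, rounded up to 10,917; 10,923 present. Satisfied.
Vote: requires three-fifths of the votes cast (10,923 − 1,340 abstaining = 9,583); 3/5 of 9583 = 5749.80, rounded up to 5750, so 5,750 needed; 5,759 in favor. Satisfied.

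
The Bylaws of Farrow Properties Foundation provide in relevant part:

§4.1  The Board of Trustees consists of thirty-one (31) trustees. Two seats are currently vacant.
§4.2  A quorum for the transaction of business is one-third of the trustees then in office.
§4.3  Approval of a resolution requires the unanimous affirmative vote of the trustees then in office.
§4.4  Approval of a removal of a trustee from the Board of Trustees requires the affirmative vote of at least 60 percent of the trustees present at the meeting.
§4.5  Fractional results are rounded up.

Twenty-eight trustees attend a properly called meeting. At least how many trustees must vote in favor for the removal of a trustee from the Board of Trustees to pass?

17

The removal of a trustee from the Board of Trustees requires three-fifths of the trustees present (28).
3/5 of 28 = 16.80, rounded up to 17.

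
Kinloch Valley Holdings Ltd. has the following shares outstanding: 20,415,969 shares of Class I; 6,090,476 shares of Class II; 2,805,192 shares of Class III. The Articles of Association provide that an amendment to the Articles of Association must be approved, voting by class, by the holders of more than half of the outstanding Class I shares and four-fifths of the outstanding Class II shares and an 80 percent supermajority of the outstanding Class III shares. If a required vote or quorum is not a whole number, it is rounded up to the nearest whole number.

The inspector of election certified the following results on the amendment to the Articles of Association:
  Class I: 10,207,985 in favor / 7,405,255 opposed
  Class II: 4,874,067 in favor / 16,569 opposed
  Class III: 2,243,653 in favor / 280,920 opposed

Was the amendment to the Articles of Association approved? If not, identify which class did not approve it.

Not approved — the Class III shares did not give the required vote.

Class I: a majority of 20415969 is 10207985; 10,207,985 required, 10,207,985 in favor — approved.
Class II: 4/5 of 6090476 = 4872380.80, rounded up to 4872381; 4,872,381 required, 4,874,067 in favor — approved.
Class III: 4/5 of 2805192 = 2244153.60, rounded up to 2244154; 2,244,154 required, 2,243,653 in favor — not approved.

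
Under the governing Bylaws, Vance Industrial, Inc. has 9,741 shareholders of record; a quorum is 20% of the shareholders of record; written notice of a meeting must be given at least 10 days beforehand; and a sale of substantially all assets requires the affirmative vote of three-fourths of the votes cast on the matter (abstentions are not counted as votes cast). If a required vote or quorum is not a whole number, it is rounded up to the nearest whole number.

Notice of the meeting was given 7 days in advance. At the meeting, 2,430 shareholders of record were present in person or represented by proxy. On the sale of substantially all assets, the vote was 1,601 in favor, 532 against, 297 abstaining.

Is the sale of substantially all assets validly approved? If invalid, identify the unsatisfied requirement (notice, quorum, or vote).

Notice: 7 days given; 10 required. Not satisfied.
Quorum: 20% of 9,741 = 1,948.20, rounded up to 1,949; 2,430 present. Satisfied.
Vote: requires three-fourths of the votes cast (2,430 − 297 abstaining = 2,133); 3/4 of 2133 = 1599.75, rounded up to 1600, so 1,600 needed; 1,601 in favor. Satisfied.

Invalid — notice requirement not satisfied.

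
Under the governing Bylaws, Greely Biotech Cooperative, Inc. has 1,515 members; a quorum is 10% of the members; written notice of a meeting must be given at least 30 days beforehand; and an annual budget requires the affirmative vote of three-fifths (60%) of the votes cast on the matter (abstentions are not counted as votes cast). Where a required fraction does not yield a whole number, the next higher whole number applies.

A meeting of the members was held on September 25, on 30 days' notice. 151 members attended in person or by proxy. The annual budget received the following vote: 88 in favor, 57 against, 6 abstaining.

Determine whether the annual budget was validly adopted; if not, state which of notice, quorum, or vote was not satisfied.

Invalid — quorum requirement not satisfied.

Notice: 30 days given; 30 required. Satisfied.
Quorum: 10% of 1,515 = 151.50, rounded up to 152; 151 present. Not satisfied.
Vote: requires three-fifths of the votes cast (151 − 6 abstaining = 145); 3/5 of 145 = 87, so 87 needed; 88 in favor. Satisfied.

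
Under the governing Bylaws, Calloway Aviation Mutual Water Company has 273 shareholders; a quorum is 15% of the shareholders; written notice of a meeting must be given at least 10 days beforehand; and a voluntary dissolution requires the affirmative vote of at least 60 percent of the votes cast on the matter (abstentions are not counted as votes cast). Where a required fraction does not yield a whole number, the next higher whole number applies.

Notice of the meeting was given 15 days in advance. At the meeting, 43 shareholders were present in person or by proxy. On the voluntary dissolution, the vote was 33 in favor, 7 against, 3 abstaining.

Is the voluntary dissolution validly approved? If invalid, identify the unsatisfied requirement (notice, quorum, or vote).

Valid — all requirements satisfied.

Notice: 15 days given; 10 required. Satisfied.
Quorum: 15% of 273 = 40.95, rounded up to 41; 43 present. Satisfied.
Vote: requires three-fifths of the votes cast (43 − 3 abstaining = 40); 3/5 of 40 = 24, so 24 needed; 33 in favor. Satisfied.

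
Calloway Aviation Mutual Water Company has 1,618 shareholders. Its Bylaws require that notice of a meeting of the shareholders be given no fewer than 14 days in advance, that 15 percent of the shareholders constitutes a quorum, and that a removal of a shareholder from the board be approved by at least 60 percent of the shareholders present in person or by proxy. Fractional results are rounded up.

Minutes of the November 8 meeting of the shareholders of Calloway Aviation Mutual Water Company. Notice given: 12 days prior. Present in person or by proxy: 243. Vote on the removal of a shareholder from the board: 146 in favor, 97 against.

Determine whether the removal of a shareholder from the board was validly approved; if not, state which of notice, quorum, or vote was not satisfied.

Invalid — notice requirement not satisfied.

Notice: 12 days given; 14 required. Not satisfied.
Quorum: 15% of 1,618 = 242.70, rounded up to 243; 243 present. Satisfied.
Vote: requires three-fifths of those present (243); 3/5 of 243 = 145.80, rounded up to 146, so 146 needed; 146 in favor. Satisfied.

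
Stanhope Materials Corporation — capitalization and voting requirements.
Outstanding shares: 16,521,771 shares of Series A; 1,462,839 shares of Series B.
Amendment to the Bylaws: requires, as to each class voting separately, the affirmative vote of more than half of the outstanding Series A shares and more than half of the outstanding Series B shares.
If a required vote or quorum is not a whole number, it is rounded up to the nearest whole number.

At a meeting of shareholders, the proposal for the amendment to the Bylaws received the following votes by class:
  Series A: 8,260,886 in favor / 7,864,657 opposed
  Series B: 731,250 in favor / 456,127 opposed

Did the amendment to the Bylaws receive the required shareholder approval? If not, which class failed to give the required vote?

Not approved — the Series B shares did not give the required vote.

Series A: a majority of 16521771 is 8260886; 8,260,886 required, 8,260,886 in favor — approved.
Series B: a majority of 1462839 is 731420; 731,420 required, 731,250 in favor — not approved.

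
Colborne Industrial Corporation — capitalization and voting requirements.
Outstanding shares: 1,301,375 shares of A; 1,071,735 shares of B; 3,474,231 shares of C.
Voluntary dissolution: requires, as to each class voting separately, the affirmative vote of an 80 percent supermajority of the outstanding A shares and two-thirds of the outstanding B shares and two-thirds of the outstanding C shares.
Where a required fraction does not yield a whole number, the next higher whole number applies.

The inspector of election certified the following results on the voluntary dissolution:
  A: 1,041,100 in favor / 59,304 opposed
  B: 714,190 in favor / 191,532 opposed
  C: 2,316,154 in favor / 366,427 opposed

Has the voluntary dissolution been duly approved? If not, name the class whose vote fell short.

Not approved — the B shares did not give the required vote.

A: 4/5 of 1301375 = 1041100; 1,041,100 required, 1,041,100 in favor — approved.
B: 2/3 of 1071735 = 714490; 714,490 required, 714,190 in favor — not approved.
C: 2/3 of 3474231 = 2316154; 2,316,154 required, 2,316,154 in favor — approved.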